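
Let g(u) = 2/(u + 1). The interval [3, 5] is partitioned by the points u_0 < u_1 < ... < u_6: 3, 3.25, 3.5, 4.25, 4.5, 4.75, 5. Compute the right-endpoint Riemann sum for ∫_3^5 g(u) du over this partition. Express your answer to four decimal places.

0.7757

Subinterval widths: 0.25, 0.25, 0.75, 0.25, 0.25, 0.25.
Right endpoints: 3.25, 3.5, 4.25, 4.5, 4.75, 5.
g(3.25) = 8/17, g(3.5) = 4/9, g(4.25) = 8/21, g(4.5) = 4/11, g(4.75) = 8/23, g(5) = 1/3.
Sum = Σ Δu_i · g(u_i).
Sum ≈ 0.7757.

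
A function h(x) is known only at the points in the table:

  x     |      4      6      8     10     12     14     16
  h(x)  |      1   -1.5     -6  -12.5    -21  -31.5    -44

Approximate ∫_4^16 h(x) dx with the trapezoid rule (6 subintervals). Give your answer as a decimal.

-188

Δx = 2.
T_6 = (2/2)·[1 + 2·(-1.5) + 2·(-6) + 2·(-12.5) + 2·(-21) + 2·(-31.5) + (-44)] = -188.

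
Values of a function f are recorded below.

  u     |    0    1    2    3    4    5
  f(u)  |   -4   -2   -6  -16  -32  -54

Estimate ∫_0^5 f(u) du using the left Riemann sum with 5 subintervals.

Δu = 1.
Sum = 1·[(-4) + (-2) + (-6) + (-16) + (-32)] = -60.

-60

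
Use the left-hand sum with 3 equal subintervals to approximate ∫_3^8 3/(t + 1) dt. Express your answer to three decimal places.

Δt = (8 − 3)/3 = 5/3.
Left endpoints: 3, 14/3, 19/3.
f(3) = 0.75, f(14/3) = 9/17, f(19/3) = 9/22.
Sum = Δt · [f(3) + f(14/3) + f(19/3)].
Sum ≈ 2.814.

2.814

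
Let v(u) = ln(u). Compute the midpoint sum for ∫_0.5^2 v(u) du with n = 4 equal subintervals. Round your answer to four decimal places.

Δu = (2 − 0.5)/4 = 0.375.
Midpoints: 0.6875, 1.0625, 1.4375, 1.8125.
v(0.6875) ≈ -0.3747, v(1.0625) ≈ 0.0606, v(1.4375) ≈ 0.3629, v(1.8125) ≈ 0.5947.
Sum = Δu · [v(0.6875) + v(1.0625) + v(1.4375) + v(1.8125)].
Sum ≈ 0.2413.

0.2413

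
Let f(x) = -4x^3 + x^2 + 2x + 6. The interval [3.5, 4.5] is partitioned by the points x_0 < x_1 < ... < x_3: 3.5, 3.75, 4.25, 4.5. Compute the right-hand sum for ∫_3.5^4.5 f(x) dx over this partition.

-265.40625

Subinterval widths: 0.25, 0.5, 0.25.
Right endpoints: 3.75, 4.25, 4.5.
f(3.75) = -183.375, f(4.25) = -274.5, f(4.5) = -329.25.
Sum = Σ Δx_i · f(x_i).
Sum = -265.40625.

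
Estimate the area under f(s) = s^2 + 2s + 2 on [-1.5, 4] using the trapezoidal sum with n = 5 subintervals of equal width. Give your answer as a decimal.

48.3175

Δs = (4 − (-1.5))/5 = 1.1.
f(-1.5) = 1.25, f(-0.4) = 1.36, f(0.7) = 3.89, f(1.8) = 8.84, f(2.9) = 16.21, f(4) = 26.
T_5 = (Δs/2)·[f(s_0) + 2f(s_1) + ... + 2f(s_{4}) + f(s_5)].
Sum = 48.3175.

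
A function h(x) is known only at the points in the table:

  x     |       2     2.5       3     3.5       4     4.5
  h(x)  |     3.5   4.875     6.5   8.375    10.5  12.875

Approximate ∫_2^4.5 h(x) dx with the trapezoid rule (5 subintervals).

Δx = 0.5.
T_5 = (0.5/2)·[3.5 + 2·4.875 + 2·6.5 + 2·8.375 + 2·10.5 + 12.875] = 19.21875.

19.21875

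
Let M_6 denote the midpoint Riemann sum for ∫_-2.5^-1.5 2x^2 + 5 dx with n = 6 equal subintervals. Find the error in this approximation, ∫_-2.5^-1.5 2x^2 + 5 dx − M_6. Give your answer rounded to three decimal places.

Exact integral: ∫_-2.5^-1.5 f(x) dx ≈ 13.16667.
M_6 ≈ 13.16204.
Error ≈ 13.16667 − 13.16204 ≈ 0.005.

0.005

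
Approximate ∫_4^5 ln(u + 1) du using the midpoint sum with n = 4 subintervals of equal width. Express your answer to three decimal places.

Δu = (5 − 4)/4 = 0.25.
Midpoints: 4.125, 4.375, 4.625, 4.875.
f(4.125) ≈ 1.634, f(4.375) ≈ 1.682, f(4.625) ≈ 1.727, f(4.875) ≈ 1.771.
Sum = Δu · [f(4.125) + f(4.375) + f(4.625) + f(4.875)].
Sum ≈ 1.703.

1.703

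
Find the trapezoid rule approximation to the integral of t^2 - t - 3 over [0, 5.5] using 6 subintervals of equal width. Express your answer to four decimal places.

24.6036

Δt = (5.5 − 0)/6 = 11/12.
f(0) = -3, f(11/12) = -443/144, f(11/6) = -53/36, f(2.75) = 1.8125, f(11/3) = 61/9, f(55/12) = 1933/144, f(5.5) = 21.75.
T_6 = (Δt/2)·[f(t_0) + 2f(t_1) + ... + 2f(t_{5}) + f(t_6)].
Sum ≈ 24.6036.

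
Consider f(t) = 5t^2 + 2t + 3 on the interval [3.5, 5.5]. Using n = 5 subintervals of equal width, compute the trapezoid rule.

Δt = (5.5 − 3.5)/5 = 0.4.
f(3.5) = 71.25, f(3.9) = 86.85, f(4.3) = 104.05, f(4.7) = 122.85, f(5.1) = 143.25, f(5.5) = 165.25.
T_5 = (Δt/2)·[f(t_0) + 2f(t_1) + ... + 2f(t_{4}) + f(t_5)].
Sum = 230.1.

230.1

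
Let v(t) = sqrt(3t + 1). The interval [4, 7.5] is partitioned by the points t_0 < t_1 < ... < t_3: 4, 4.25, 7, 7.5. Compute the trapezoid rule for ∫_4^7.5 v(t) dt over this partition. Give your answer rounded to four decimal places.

Subinterval widths: 0.25, 2.75, 0.5.
v(4) ≈ 3.6056, v(4.25) ≈ 3.7081, v(7) ≈ 4.6904, v(7.5) ≈ 4.8477.
On each subinterval the trapezoid contributes (Δt_i/2)·[v(t_{i-1}) + v(t_i)].
Sum ≈ 14.8467.

14.8467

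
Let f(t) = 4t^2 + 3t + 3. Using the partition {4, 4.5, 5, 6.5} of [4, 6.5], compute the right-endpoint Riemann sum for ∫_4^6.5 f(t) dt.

395

Subinterval widths: 0.5, 0.5, 1.5.
Right endpoints: 4.5, 5, 6.5.
f(4.5) = 97.5, f(5) = 118, f(6.5) = 191.5.
Sum = Σ Δt_i · f(t_i).
Sum = 395.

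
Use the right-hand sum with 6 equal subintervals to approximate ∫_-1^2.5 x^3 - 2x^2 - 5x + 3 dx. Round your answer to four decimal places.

-7.4608

Δx = (2.5 − (-1))/6 = 7/12.
Right endpoints: -5/12, 1/6, 0.75, 4/3, 23/12, 2.5.
f(-5/12) = 8059/1728, f(1/6) = 457/216, f(0.75) = -1.453125, f(4/3) = -131/27, f(23/12) = -11905/1728, f(2.5) = -6.375.
Sum = Δx · [f(-5/12) + f(1/6) + f(0.75) + ...].
Sum ≈ -7.4608.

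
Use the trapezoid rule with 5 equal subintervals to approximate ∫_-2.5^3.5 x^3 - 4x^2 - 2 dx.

Δx = (3.5 − (-2.5))/5 = 1.2.
f(-2.5) = -42.625, f(-1.3) = -10.957, f(-0.1) = -2.041, f(1.1) = -5.509, f(2.3) = -10.993, f(3.5) = -8.125.
T_5 = (Δx/2)·[f(x_0) + 2f(x_1) + ... + 2f(x_{4}) + f(x_5)].
Sum = -65.85.

-65.85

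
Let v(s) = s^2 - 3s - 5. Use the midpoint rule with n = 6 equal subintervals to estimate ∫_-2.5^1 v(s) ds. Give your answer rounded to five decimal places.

-4.18258

Δs = (1 − (-2.5))/6 = 7/12.
Midpoints: -53/24, -1.625, -25/24, -11/24, 0.125, 17/24.
v(-53/24) = 3745/576, v(-1.625) = 2.515625, v(-25/24) = -455/576, v(-11/24) = -1967/576, v(0.125) = -5.359375, v(17/24) = -3815/576.
Sum = Δs · [v(-53/24) + v(-1.625) + v(-25/24) + ...].
Sum ≈ -4.18258.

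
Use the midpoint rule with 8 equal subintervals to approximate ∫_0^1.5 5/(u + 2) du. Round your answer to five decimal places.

2.79685

Δu = (1.5 − 0)/8 = 0.1875.
Midpoints: 0.09375, 0.28125, 0.46875, 0.65625, 0.84375, 1.03125, 1.21875, 1.40625.
f(0.09375) = 160/67, f(0.28125) = 160/73, f(0.46875) = 160/79, f(0.65625) = 32/17, f(0.84375) = 160/91, f(1.03125) = 160/97, f(1.21875) = 160/103, f(1.40625) = 160/109.
Sum = Δu · [f(0.09375) + f(0.28125) + f(0.46875) + ...].
Sum ≈ 2.79685.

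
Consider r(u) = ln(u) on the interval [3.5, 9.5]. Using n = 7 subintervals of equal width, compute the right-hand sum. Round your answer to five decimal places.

Δu = (9.5 − 3.5)/7 = 6/7.
Right endpoints: 61/14, 73/14, 85/14, 97/14, 109/14, 121/14, 9.5.
r(61/14) ≈ 1.47182, r(73/14) ≈ 1.65140, r(85/14) ≈ 1.80359, r(97/14) ≈ 1.93565, r(109/14) ≈ 2.05229, r(121/14) ≈ 2.15673, r(9.5) ≈ 2.25129.
Sum = Δu · [r(61/14) + r(73/14) + r(85/14) + ...].
Sum ≈ 11.41953.

11.41953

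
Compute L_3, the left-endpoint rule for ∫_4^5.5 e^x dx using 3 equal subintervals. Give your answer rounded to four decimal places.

146.5142

Δx = (5.5 − 4)/3 = 0.5.
Left endpoints: 4, 4.5, 5.
f(4) ≈ 54.5982, f(4.5) ≈ 90.0171, f(5) ≈ 148.4132.
Sum = Δx · [f(4) + f(4.5) + f(5)].
Sum ≈ 146.5142.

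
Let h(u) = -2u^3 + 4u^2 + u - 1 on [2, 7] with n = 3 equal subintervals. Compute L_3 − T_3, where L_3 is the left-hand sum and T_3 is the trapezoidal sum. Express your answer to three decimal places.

404.167

L_3 ≈ -377.40741.
T_3 ≈ -781.57407.
L_3 − T_3 ≈ 404.167.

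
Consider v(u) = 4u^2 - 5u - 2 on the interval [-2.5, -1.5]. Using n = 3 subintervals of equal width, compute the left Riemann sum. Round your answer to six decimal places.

27.907407

Δu = (-1.5 − (-2.5))/3 = 1/3.
Left endpoints: -2.5, -13/6, -11/6.
v(-2.5) = 35.5, v(-13/6) = 497/18, v(-11/6) = 371/18.
Sum = Δu · [v(-2.5) + v(-13/6) + v(-11/6)].
Sum ≈ 27.907407.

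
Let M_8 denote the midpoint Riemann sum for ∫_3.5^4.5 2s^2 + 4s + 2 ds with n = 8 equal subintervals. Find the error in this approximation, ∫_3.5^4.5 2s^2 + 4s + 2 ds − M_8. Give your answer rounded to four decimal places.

0.0026

Exact integral: ∫_3.5^4.5 f(s) ds ≈ 50.166667.
M_8 = 50.1640625.
Error ≈ 50.166667 − 50.1640625 ≈ 0.0026.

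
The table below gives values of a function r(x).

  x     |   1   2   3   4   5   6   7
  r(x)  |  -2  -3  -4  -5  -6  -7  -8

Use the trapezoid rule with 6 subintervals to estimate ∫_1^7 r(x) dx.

-30

Δx = 1.
T_6 = (1/2)·[(-2) + 2·(-3) + 2·(-4) + 2·(-5) + 2·(-6) + 2·(-7) + (-8)] = -30.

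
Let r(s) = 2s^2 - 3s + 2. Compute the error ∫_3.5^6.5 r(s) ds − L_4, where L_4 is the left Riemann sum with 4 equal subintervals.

18.5625

Exact integral: ∫_3.5^6.5 r(s) ds = 115.5.
L_4 = 96.9375.
Error = 115.5 − 96.9375 = 18.5625.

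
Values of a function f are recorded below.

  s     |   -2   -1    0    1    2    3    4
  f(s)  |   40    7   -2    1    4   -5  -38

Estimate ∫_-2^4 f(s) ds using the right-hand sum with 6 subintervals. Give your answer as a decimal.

-33

Δs = 1.
Sum = 1·[7 + (-2) + 1 + 4 + (-5) + (-38)] = -33.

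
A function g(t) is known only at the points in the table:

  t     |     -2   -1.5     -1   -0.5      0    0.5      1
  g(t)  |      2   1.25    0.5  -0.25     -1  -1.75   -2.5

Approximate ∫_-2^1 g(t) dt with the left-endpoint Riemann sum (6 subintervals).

Δt = 0.5.
Sum = 0.5·[2 + 1.25 + 0.5 + (-0.25) + (-1) + (-1.75)] = 0.375.

0.375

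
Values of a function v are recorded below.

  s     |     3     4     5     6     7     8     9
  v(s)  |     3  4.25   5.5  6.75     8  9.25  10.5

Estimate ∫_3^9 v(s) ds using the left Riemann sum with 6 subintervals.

Δs = 1.
Sum = 1·[3 + 4.25 + 5.5 + 6.75 + 8 + 9.25] = 36.75.

36.75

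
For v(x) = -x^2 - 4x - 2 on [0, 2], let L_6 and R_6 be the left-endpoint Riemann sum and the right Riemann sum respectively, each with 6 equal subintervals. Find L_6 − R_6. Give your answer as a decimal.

L_6 ≈ -12.703704.
R_6 ≈ -16.703704.
L_6 − R_6 = 4.

4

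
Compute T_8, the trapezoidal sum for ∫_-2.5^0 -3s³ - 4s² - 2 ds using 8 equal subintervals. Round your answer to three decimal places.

3.759

Δs = (0 − (-2.5))/8 = 0.3125.
f(-2.5) = 19.875, f(-2.1875) = 42033/4096, f(-1.875) = 1901/512, f(-1.5625) = -1317/4096, f(-1.25) = -2.390625, f(-0.9375) = -12467/4096, f(-0.625) = -1449/512, f(-0.3125) = -9417/4096, f(0) = -2.
T_8 = (Δs/2)·[f(s_0) + 2f(s_1) + ... + 2f(s_{7}) + f(s_8)].
Sum ≈ 3.759.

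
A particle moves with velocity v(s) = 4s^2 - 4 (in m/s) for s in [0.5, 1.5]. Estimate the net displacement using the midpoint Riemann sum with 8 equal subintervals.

0.328125

Δs = (1.5 − 0.5)/8 = 0.125.
Midpoints: 0.5625, 0.6875, 0.8125, 0.9375, 1.0625, 1.1875, 1.3125, 1.4375.
v(0.5625) = -2.734375, v(0.6875) = -2.109375, v(0.8125) = -1.359375, v(0.9375) = -0.484375, v(1.0625) = 0.515625, v(1.1875) = 1.640625, v(1.3125) = 2.890625, v(1.4375) = 4.265625.
Sum = Δs · [v(0.5625) + v(0.6875) + v(0.8125) + ...].
Sum = 0.328125.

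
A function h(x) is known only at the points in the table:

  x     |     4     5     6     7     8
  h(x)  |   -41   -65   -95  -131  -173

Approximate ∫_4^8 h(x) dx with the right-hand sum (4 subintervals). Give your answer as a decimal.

-464

Δx = 1.
Sum = 1·[(-65) + (-95) + (-131) + (-173)] = -464.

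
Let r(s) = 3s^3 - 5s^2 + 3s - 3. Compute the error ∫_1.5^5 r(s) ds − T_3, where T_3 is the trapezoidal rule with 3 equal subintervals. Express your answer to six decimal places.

-19.254051

Exact integral: ∫_1.5^5 r(s) ds ≈ 285.86979167.
T_3 ≈ 305.12384259.
Error ≈ 285.86979167 − 305.12384259 ≈ -19.254051.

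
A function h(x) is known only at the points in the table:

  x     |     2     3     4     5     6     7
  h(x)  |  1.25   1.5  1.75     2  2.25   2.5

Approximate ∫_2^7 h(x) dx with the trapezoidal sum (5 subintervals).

Δx = 1.
T_5 = (1/2)·[1.25 + 2·1.5 + 2·1.75 + 2·2 + 2·2.25 + 2.5] = 9.375.

9.375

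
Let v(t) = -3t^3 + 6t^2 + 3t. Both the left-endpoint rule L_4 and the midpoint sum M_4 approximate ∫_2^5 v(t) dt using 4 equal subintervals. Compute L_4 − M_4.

70.2421875

L_4 = -117.421875.
M_4 = -187.6640625.
L_4 − M_4 = 70.2421875.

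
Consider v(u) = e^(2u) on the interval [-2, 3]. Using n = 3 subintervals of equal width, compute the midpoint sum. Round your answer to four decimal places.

131.6885

Δu = (3 − (-2))/3 = 5/3.
Midpoints: -7/6, 0.5, 13/6.
v(-7/6) ≈ 0.0970, v(0.5) ≈ 2.7183, v(13/6) ≈ 76.1979.
Sum = Δu · [v(-7/6) + v(0.5) + v(13/6)].
Sum ≈ 131.6885.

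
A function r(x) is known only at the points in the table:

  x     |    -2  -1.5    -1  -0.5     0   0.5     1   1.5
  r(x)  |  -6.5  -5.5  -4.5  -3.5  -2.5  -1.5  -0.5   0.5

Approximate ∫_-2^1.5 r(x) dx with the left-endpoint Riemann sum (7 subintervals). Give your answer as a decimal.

-12.25

Δx = 0.5.
Sum = 0.5·[(-6.5) + (-5.5) + (-4.5) + (-3.5) + (-2.5) + (-1.5) + (-0.5)] = -12.25.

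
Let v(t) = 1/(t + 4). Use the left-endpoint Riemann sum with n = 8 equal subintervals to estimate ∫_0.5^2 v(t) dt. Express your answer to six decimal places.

Δt = (2 − 0.5)/8 = 0.1875.
Left endpoints: 0.5, 0.6875, 0.875, 1.0625, 1.25, 1.4375, 1.625, 1.8125.
v(0.5) = 2/9, v(0.6875) = 16/75, v(0.875) = 8/39, v(1.0625) = 16/81, v(1.25) = 4/21, v(1.4375) = 16/87, v(1.625) = 8/45, v(1.8125) = 16/93.
Sum = Δt · [v(0.5) + v(0.6875) + v(0.875) + ...].
Sum ≈ 0.292954.

0.292954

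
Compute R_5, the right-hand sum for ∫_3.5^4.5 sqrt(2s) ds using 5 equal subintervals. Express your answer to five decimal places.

2.86186

Δs = (4.5 − 3.5)/5 = 0.2.
Right endpoints: 3.7, 3.9, 4.1, 4.3, 4.5.
f(3.7) ≈ 2.72029, f(3.9) ≈ 2.79285, f(4.1) ≈ 2.86356, f(4.3) ≈ 2.93258, f(4.5) ≈ 3.00000.
Sum = Δs · [f(3.7) + f(3.9) + f(4.1) + f(4.3) + f(4.5)].
Sum ≈ 2.86186.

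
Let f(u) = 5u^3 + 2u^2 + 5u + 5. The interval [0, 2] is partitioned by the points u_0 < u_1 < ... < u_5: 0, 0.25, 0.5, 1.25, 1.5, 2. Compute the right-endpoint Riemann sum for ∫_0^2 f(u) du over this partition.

Subinterval widths: 0.25, 0.25, 0.75, 0.25, 0.5.
Right endpoints: 0.25, 0.5, 1.25, 1.5, 2.
f(0.25) = 6.453125, f(0.5) = 8.625, f(1.25) = 24.140625, f(1.5) = 33.875, f(2) = 63.
Sum = Σ Δu_i · f(u_i).
Sum = 61.84375.

61.84375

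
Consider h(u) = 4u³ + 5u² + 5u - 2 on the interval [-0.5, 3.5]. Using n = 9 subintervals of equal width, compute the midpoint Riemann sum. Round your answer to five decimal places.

242.15226

Δu = (3.5 − (-0.5))/9 = 4/9.
Midpoints: -5/18, 1/6, 11/18, 19/18, 1.5, 35/18, 43/18, 17/6, 59/18.
h(-5/18) = -9007/2916, h(1/6) = -109/108, h(11/18) = 11185/2916, h(19/18) = 39521/2916, h(1.5) = 30.25, h(35/18) = 163393/2916, h(43/18) = 271217/2916, h(17/6) = 15475/108, h(59/18) = 609361/2916.
Sum = Δu · [h(-5/18) + h(1/6) + h(11/18) + ...].
Sum ≈ 242.15226.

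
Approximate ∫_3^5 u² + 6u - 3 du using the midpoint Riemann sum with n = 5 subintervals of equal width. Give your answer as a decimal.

Δu = (5 − 3)/5 = 0.4.
Midpoints: 3.2, 3.6, 4, 4.4, 4.8.
f(3.2) = 26.44, f(3.6) = 31.56, f(4) = 37, f(4.4) = 42.76, f(4.8) = 48.84.
Sum = Δu · [f(3.2) + f(3.6) + f(4) + f(4.4) + f(4.8)].
Sum = 74.64.

74.64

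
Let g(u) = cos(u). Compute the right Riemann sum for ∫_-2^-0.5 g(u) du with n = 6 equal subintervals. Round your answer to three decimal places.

0.589

Δu = (-0.5 − (-2))/6 = 0.25.
Right endpoints: -1.75, -1.5, -1.25, -1, -0.75, -0.5.
g(-1.75) ≈ -0.178, g(-1.5) ≈ 0.071, g(-1.25) ≈ 0.315, g(-1) ≈ 0.540, g(-0.75) ≈ 0.732, g(-0.5) ≈ 0.878.
Sum = Δu · [g(-1.75) + g(-1.5) + g(-1.25) + ...].
Sum ≈ 0.589.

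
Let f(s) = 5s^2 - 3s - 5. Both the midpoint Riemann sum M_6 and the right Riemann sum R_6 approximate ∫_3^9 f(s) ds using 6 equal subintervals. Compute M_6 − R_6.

M_6 = 1029.5.
R_6 = 1208.
M_6 − R_6 = -178.5.

-178.5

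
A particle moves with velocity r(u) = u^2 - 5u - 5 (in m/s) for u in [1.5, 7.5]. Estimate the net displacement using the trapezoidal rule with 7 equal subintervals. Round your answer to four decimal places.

Δu = (7.5 − 1.5)/7 = 6/7.
r(1.5) = -10.25, r(33/14) = -2201/196, r(45/14) = -2105/196, r(57/14) = -1721/196, r(69/14) = -1049/196, r(81/14) = -89/196, r(93/14) = 1159/196, r(7.5) = 13.75.
T_7 = (Δu/2)·[r(u_0) + 2r(u_1) + ... + 2r(u_{6}) + r(u_7)].
Sum ≈ -24.7653.

-24.7653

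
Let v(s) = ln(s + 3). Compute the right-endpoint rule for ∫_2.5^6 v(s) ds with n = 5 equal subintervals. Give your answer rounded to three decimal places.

Δs = (6 − 2.5)/5 = 0.7.
Right endpoints: 3.2, 3.9, 4.6, 5.3, 6.
v(3.2) ≈ 1.825, v(3.9) ≈ 1.932, v(4.6) ≈ 2.028, v(5.3) ≈ 2.116, v(6) ≈ 2.197.
Sum = Δs · [v(3.2) + v(3.9) + v(4.6) + v(5.3) + v(6)].
Sum ≈ 7.068.

7.068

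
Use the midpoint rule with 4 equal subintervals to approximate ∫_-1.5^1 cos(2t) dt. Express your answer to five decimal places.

Δt = (1 − (-1.5))/4 = 0.625.
Midpoints: -1.1875, -0.5625, 0.0625, 0.6875.
f(-1.1875) ≈ -0.72028, f(-0.5625) ≈ 0.43118, f(0.0625) ≈ 0.99220, f(0.6875) ≈ 0.19455.
Sum = Δt · [f(-1.1875) + f(-0.5625) + f(0.0625) + f(0.6875)].
Sum ≈ 0.56103.

0.56103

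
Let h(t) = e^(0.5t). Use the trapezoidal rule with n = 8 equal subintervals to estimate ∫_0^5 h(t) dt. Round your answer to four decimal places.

22.5467

Δt = (5 − 0)/8 = 0.625.
h(0) ≈ 1.0000, h(0.625) ≈ 1.3668, h(1.25) ≈ 1.8682, h(1.875) ≈ 2.5536, h(2.5) ≈ 3.4903, h(3.125) ≈ 4.7707, h(3.75) ≈ 6.5208, h(4.375) ≈ 8.9129, h(5) ≈ 12.1825.
T_8 = (Δt/2)·[h(t_0) + 2h(t_1) + ... + 2h(t_{7}) + h(t_8)].
Sum ≈ 22.5467.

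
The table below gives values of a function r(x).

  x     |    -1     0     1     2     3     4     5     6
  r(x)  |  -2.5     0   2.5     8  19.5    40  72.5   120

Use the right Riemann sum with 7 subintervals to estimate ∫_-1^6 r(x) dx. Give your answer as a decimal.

262.5

Δx = 1.
Sum = 1·[0 + 2.5 + 8 + 19.5 + 40 + 72.5 + 120] = 262.5.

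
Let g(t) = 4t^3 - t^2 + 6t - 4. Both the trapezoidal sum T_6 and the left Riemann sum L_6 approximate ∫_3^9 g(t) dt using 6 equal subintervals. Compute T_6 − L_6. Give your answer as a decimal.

T_6 = 6509.
L_6 = 5123.
T_6 − L_6 = 1386.

1386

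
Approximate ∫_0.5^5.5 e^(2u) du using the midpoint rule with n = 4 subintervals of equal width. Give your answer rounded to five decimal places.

23359.25710

Δu = (5.5 − 0.5)/4 = 1.25.
Midpoints: 1.125, 2.375, 3.625, 4.875.
f(1.125) ≈ 9.48774, f(2.375) ≈ 115.58428, f(3.625) ≈ 1408.10485, f(4.875) ≈ 17154.22881.
Sum = Δu · [f(1.125) + f(2.375) + f(3.625) + f(4.875)].
Sum ≈ 23359.25710.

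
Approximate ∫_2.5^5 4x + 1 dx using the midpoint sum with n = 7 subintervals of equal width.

Δx = (5 − 2.5)/7 = 5/14.
Midpoints: 75/28, 85/28, 95/28, 3.75, 115/28, 125/28, 135/28.
f(75/28) = 82/7, f(85/28) = 92/7, f(95/28) = 102/7, f(3.75) = 16, f(115/28) = 122/7, f(125/28) = 132/7, f(135/28) = 142/7.
Sum = Δx · [f(75/28) + f(85/28) + f(95/28) + ...].
Sum = 40.

40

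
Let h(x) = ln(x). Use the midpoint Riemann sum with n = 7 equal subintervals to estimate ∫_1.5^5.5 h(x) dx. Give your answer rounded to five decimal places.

Δx = (5.5 − 1.5)/7 = 4/7.
Midpoints: 25/14, 33/14, 41/14, 3.5, 57/14, 65/14, 73/14.
h(25/14) ≈ 0.57982, h(33/14) ≈ 0.85745, h(41/14) ≈ 1.07451, h(3.5) ≈ 1.25276, h(57/14) ≈ 1.40399, h(65/14) ≈ 1.53533, h(73/14) ≈ 1.65140.
Sum = Δx · [h(25/14) + h(33/14) + h(41/14) + ...].
Sum ≈ 4.77444.

4.77444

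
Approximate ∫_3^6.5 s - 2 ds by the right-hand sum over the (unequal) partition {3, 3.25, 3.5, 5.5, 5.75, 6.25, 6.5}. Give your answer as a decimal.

11.875

Subinterval widths: 0.25, 0.25, 2, 0.25, 0.5, 0.25.
Right endpoints: 3.25, 3.5, 5.5, 5.75, 6.25, 6.5.
f(3.25) = 1.25, f(3.5) = 1.5, f(5.5) = 3.5, f(5.75) = 3.75, f(6.25) = 4.25, f(6.5) = 4.5.
Sum = Σ Δs_i · f(s_i).
Sum = 11.875.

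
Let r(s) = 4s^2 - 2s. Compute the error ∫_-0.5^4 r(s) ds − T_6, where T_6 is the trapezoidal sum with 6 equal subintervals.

-1.6875

Exact integral: ∫_-0.5^4 r(s) ds = 69.75.
T_6 = 71.4375.
Error = 69.75 − 71.4375 = -1.6875.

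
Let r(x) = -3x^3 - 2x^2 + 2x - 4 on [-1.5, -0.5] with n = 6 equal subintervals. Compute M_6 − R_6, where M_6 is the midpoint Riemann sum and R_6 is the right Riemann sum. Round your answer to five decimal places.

0.26389

M_6 ≈ -4.4328704.
R_6 ≈ -4.6967593.
M_6 − R_6 ≈ 0.26389.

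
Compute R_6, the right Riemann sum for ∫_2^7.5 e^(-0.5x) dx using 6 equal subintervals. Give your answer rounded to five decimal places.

Δx = (7.5 − 2)/6 = 11/12.
Right endpoints: 35/12, 23/6, 4.75, 17/3, 79/12, 7.5.
f(35/12) ≈ 0.23262, f(23/6) ≈ 0.14710, f(4.75) ≈ 0.09301, f(17/3) ≈ 0.05882, f(79/12) ≈ 0.03719, f(7.5) ≈ 0.02352.
Sum = Δx · [f(35/12) + f(23/6) + f(4.75) + ...].
Sum ≈ 0.54291.

0.54291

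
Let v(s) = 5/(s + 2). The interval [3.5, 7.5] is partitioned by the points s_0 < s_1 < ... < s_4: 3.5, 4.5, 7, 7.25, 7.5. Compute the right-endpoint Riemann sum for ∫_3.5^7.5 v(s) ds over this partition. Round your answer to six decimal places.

Subinterval widths: 1, 2.5, 0.25, 0.25.
Right endpoints: 4.5, 7, 7.25, 7.5.
v(4.5) = 10/13, v(7) = 5/9, v(7.25) = 20/37, v(7.5) = 10/19.
Sum = Σ Δs_i · v(s_i).
Sum ≈ 2.424834.

2.424834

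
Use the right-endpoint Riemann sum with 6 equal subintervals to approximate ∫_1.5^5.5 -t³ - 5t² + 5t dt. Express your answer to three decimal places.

Δt = (5.5 − 1.5)/6 = 2/3.
Right endpoints: 13/6, 17/6, 3.5, 25/6, 29/6, 5.5.
f(13/6) = -4927/216, f(17/6) = -10523/216, f(3.5) = -86.625, f(25/6) = -29875/216, f(29/6) = -44399/216, f(5.5) = -290.125.
Sum = Δt · [f(13/6) + f(17/6) + f(3.5) + ...].
Sum ≈ -528.093.

-528.093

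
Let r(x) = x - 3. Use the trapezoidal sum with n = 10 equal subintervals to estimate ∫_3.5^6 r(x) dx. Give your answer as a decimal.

Δx = (6 − 3.5)/10 = 0.25.
r(3.5) = 0.5, r(3.75) = 0.75, r(4) = 1, r(4.25) = 1.25, r(4.5) = 1.5, r(4.75) = 1.75, r(5) = 2, r(5.25) = 2.25, r(5.5) = 2.5, r(5.75) = 2.75, r(6) = 3.
T_10 = (Δx/2)·[r(x_0) + 2r(x_1) + ... + 2r(x_{9}) + r(x_10)].
Sum = 4.375.

4.375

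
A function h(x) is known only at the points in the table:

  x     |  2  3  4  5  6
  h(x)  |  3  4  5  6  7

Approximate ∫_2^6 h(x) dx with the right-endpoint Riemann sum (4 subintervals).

Δx = 1.
Sum = 1·[4 + 5 + 6 + 7] = 22.

22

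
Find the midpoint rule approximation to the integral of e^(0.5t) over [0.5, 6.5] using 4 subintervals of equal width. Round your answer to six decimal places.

47.882466

Δt = (6.5 − 0.5)/4 = 1.5.
Midpoints: 1.25, 2.75, 4.25, 5.75.
f(1.25) ≈ 1.868246, f(2.75) ≈ 3.955077, f(4.25) ≈ 8.372897, f(5.75) ≈ 17.725424.
Sum = Δt · [f(1.25) + f(2.75) + f(4.25) + f(5.75)].
Sum ≈ 47.882466.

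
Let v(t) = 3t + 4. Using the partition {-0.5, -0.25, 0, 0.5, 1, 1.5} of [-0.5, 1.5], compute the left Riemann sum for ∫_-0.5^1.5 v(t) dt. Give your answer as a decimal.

9.6875

Subinterval widths: 0.25, 0.25, 0.5, 0.5, 0.5.
Left endpoints: -0.5, -0.25, 0, 0.5, 1.
v(-0.5) = 2.5, v(-0.25) = 3.25, v(0) = 4, v(0.5) = 5.5, v(1) = 7.
Sum = Σ Δt_i · v(t_i).
Sum = 9.6875.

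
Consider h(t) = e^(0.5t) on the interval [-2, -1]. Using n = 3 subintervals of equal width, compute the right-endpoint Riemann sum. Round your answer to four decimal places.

0.5182

Δt = (-1 − (-2))/3 = 1/3.
Right endpoints: -5/3, -4/3, -1.
h(-5/3) ≈ 0.4346, h(-4/3) ≈ 0.5134, h(-1) ≈ 0.6065.
Sum = Δt · [h(-5/3) + h(-4/3) + h(-1)].
Sum ≈ 0.5182.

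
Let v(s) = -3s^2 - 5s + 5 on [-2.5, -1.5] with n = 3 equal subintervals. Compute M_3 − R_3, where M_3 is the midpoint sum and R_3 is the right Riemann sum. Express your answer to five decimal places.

-1.08333

M_3 ≈ 2.7777778.
R_3 ≈ 3.8611111.
M_3 − R_3 ≈ -1.08333.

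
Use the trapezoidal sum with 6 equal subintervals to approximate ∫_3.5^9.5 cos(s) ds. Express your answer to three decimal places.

0.252

Δs = (9.5 − 3.5)/6 = 1.
f(3.5) ≈ -0.936, f(4.5) ≈ -0.211, f(5.5) ≈ 0.709, f(6.5) ≈ 0.977, f(7.5) ≈ 0.347, f(8.5) ≈ -0.602, f(9.5) ≈ -0.997.
T_6 = (Δs/2)·[f(s_0) + 2f(s_1) + ... + 2f(s_{5}) + f(s_6)].
Sum ≈ 0.252.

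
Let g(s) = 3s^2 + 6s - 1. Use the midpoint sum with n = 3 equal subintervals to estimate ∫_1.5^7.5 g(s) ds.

Δs = (7.5 − 1.5)/3 = 2.
Midpoints: 2.5, 4.5, 6.5.
g(2.5) = 32.75, g(4.5) = 86.75, g(6.5) = 164.75.
Sum = Δs · [g(2.5) + g(4.5) + g(6.5)].
Sum = 568.5.

568.5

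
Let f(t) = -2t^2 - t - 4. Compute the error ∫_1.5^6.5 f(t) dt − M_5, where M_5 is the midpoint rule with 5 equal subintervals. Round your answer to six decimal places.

Exact integral: ∫_1.5^6.5 f(t) dt ≈ -220.83333333.
M_5 = -220.
Error ≈ -220.83333333 − (-220) ≈ -0.833333.

-0.833333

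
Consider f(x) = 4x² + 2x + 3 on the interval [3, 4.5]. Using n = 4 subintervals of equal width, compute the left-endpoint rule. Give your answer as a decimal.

Δx = (4.5 − 3)/4 = 0.375.
Left endpoints: 3, 3.375, 3.75, 4.125.
f(3) = 45, f(3.375) = 55.3125, f(3.75) = 66.75, f(4.125) = 79.3125.
Sum = Δx · [f(3) + f(3.375) + f(3.75) + f(4.125)].
Sum = 92.390625.

92.390625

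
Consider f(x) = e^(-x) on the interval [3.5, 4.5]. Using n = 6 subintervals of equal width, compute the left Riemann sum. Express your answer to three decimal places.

0.021

Δx = (4.5 − 3.5)/6 = 1/6.
Left endpoints: 3.5, 11/3, 23/6, 4, 25/6, 13/3.
f(3.5) ≈ 0.030, f(11/3) ≈ 0.026, f(23/6) ≈ 0.022, f(4) ≈ 0.018, f(25/6) ≈ 0.016, f(13/3) ≈ 0.013.
Sum = Δx · [f(3.5) + f(11/3) + f(23/6) + ...].
Sum ≈ 0.021.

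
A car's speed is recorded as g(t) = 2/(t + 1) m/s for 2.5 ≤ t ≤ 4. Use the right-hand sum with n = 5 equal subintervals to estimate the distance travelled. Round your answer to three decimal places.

Δt = (4 − 2.5)/5 = 0.3.
Right endpoints: 2.8, 3.1, 3.4, 3.7, 4.
g(2.8) = 10/19, g(3.1) = 20/41, g(3.4) = 5/11, g(3.7) = 20/47, g(4) = 0.4.
Sum = Δt · [g(2.8) + g(3.1) + g(3.4) + g(3.7) + g(4)].
Sum ≈ 0.688.

0.688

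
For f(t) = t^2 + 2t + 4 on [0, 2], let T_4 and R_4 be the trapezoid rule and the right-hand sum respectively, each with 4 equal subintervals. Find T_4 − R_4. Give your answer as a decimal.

-2

T_4 = 14.75.
R_4 = 16.75.
T_4 − R_4 = -2.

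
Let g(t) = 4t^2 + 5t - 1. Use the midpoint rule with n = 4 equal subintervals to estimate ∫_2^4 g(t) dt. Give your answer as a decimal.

Δt = (4 − 2)/4 = 0.5.
Midpoints: 2.25, 2.75, 3.25, 3.75.
g(2.25) = 30.5, g(2.75) = 43, g(3.25) = 57.5, g(3.75) = 74.
Sum = Δt · [g(2.25) + g(2.75) + g(3.25) + g(3.75)].
Sum = 102.5.

102.5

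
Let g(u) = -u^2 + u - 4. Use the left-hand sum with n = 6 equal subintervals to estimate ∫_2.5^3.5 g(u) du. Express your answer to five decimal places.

-9.67130

Δu = (3.5 − 2.5)/6 = 1/6.
Left endpoints: 2.5, 8/3, 17/6, 3, 19/6, 10/3.
g(2.5) = -7.75, g(8/3) = -76/9, g(17/6) = -331/36, g(3) = -10, g(19/6) = -391/36, g(10/3) = -106/9.
Sum = Δu · [g(2.5) + g(8/3) + g(17/6) + ...].
Sum ≈ -9.67130.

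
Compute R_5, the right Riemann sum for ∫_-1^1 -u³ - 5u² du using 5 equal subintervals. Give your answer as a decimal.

-4

Δu = (1 − (-1))/5 = 0.4.
Right endpoints: -0.6, -0.2, 0.2, 0.6, 1.
f(-0.6) = -1.584, f(-0.2) = -0.192, f(0.2) = -0.208, f(0.6) = -2.016, f(1) = -6.
Sum = Δu · [f(-0.6) + f(-0.2) + f(0.2) + f(0.6) + f(1)].
Sum = -4.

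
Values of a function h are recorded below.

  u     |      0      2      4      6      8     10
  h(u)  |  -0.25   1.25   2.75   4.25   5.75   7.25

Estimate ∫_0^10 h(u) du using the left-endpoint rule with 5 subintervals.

27.5

Δu = 2.
Sum = 2·[(-0.25) + 1.25 + 2.75 + 4.25 + 5.75] = 27.5.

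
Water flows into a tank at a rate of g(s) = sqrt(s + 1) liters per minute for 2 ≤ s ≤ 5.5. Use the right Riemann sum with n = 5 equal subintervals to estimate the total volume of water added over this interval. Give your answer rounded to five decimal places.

Δs = (5.5 − 2)/5 = 0.7.
Right endpoints: 2.7, 3.4, 4.1, 4.8, 5.5.
g(2.7) ≈ 1.92354, g(3.4) ≈ 2.09762, g(4.1) ≈ 2.25832, g(4.8) ≈ 2.40832, g(5.5) ≈ 2.54951.
Sum = Δs · [g(2.7) + g(3.4) + g(4.1) + g(4.8) + g(5.5)].
Sum ≈ 7.86611.

7.86611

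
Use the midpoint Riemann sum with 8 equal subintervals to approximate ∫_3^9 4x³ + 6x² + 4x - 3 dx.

Δx = (9 − 3)/8 = 0.75.
Midpoints: 3.375, 4.125, 4.875, 5.625, 6.375, 7.125, 7.875, 8.625.
f(3.375) = 232.6171875, f(4.125) = 396.3515625, f(4.875) = 622.5234375, f(5.625) = 921.2578125, f(6.375) = 1302.6796875, f(7.125) = 1776.9140625, f(7.875) = 2354.0859375, f(8.625) = 3044.3203125.
Sum = Δx · [f(3.375) + f(4.125) + f(4.875) + ...].
Sum = 7988.0625.

7988.0625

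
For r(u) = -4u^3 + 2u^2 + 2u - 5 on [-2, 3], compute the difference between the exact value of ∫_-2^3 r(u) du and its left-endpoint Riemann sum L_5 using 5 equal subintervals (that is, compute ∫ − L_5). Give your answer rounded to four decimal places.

Exact integral: ∫_-2^3 r(u) du ≈ -61.666667.
L_5 = -5.
Error ≈ -61.666667 − (-5) ≈ -56.6667.

-56.6667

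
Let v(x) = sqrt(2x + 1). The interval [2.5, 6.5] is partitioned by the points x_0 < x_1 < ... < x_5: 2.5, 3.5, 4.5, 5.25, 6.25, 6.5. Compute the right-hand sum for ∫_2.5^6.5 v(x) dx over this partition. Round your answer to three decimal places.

Subinterval widths: 1, 1, 0.75, 1, 0.25.
Right endpoints: 3.5, 4.5, 5.25, 6.25, 6.5.
v(3.5) ≈ 2.828, v(4.5) ≈ 3.162, v(5.25) ≈ 3.391, v(6.25) ≈ 3.674, v(6.5) ≈ 3.742.
Sum = Σ Δx_i · v(x_i).
Sum ≈ 13.144.

13.144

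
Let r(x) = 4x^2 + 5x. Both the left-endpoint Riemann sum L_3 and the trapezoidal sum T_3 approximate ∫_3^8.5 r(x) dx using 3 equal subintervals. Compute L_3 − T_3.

L_3 ≈ 696.1574074.
T_3 ≈ 953.2824074.
L_3 − T_3 = -257.125.

-257.125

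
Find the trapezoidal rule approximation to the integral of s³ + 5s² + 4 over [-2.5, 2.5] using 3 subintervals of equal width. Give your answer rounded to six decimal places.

Δs = (2.5 − (-2.5))/3 = 5/3.
f(-2.5) = 19.625, f(-5/6) = 1489/216, f(5/6) = 1739/216, f(2.5) = 50.875.
T_3 = (Δs/2)·[f(s_0) + 2f(s_1) + 2f(s_2) + f(s_3)].
Sum ≈ 83.657407.

83.657407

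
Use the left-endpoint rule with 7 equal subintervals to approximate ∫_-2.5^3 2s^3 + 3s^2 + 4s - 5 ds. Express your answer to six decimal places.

Δs = (3 − (-2.5))/7 = 11/14.
Left endpoints: -2.5, -12/7, -13/14, -1/7, 9/14, 10/7, 31/14.
f(-2.5) = -27.5, f(-12/7) = -4499/343, f(-13/14) = -2651/343, f(-1/7) = -1892/343, f(9/14) = -451/686, f(10/7) = 4345/343, f(31/14) = 13816/343.
Sum = Δs · [f(-2.5) + f(-12/7) + f(-13/14) + ...].
Sum ≈ -1.234694.

-1.234694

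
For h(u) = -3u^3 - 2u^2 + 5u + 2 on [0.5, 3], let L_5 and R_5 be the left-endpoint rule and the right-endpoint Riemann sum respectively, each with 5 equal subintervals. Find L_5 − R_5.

42.8125

L_5 = -32.1875.
R_5 = -75.
L_5 − R_5 = 42.8125.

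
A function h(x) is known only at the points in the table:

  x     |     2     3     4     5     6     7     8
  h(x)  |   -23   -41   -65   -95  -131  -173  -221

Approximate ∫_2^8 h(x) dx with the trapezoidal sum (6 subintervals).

Δx = 1.
T_6 = (1/2)·[(-23) + 2·(-41) + 2·(-65) + 2·(-95) + 2·(-131) + 2·(-173) + (-221)] = -627.

-627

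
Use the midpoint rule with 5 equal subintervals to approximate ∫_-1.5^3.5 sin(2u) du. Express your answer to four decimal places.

-1.0362

Δu = (3.5 − (-1.5))/5 = 1.
Midpoints: -1, 0, 1, 2, 3.
f(-1) ≈ -0.9093, f(0) ≈ 0.0000, f(1) ≈ 0.9093, f(2) ≈ -0.7568, f(3) ≈ -0.2794.
Sum = Δu · [f(-1) + f(0) + f(1) + f(2) + f(3)].
Sum ≈ -1.0362.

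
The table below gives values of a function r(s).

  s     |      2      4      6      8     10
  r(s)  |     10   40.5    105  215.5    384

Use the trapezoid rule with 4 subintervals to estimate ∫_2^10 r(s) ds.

Δs = 2.
T_4 = (2/2)·[10 + 2·40.5 + 2·105 + 2·215.5 + 384] = 1116.

1116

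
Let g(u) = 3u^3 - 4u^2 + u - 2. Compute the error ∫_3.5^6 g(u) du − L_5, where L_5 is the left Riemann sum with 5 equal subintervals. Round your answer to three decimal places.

Exact integral: ∫_3.5^6 g(u) du ≈ 635.49479.
L_5 = 532.8125.
Error ≈ 635.49479 − 532.8125 ≈ 102.682.

102.682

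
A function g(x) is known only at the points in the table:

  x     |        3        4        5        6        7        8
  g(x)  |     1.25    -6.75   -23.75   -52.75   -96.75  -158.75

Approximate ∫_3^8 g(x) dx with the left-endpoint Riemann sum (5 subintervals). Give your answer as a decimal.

-178.75

Δx = 1.
Sum = 1·[1.25 + (-6.75) + (-23.75) + (-52.75) + (-96.75)] = -178.75.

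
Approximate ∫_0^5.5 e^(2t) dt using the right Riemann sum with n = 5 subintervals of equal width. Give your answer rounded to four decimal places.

74067.3525

Δt = (5.5 − 0)/5 = 1.1.
Right endpoints: 1.1, 2.2, 3.3, 4.4, 5.5.
f(1.1) ≈ 9.0250, f(2.2) ≈ 81.4509, f(3.3) ≈ 735.0952, f(4.4) ≈ 6634.2440, f(5.5) ≈ 59874.1417.
Sum = Δt · [f(1.1) + f(2.2) + f(3.3) + f(4.4) + f(5.5)].
Sum ≈ 74067.3525.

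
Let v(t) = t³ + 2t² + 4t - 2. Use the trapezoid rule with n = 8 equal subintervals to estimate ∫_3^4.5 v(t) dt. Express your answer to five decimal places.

144.63208

Δt = (4.5 − 3)/8 = 0.1875.
v(3) = 55, v(3.1875) = 259915/4096, v(3.375) = 37235/512, v(3.5625) = 339337/4096, v(3.75) = 93.859375, v(3.9375) = 433375/4096, v(4.125) = 60785/512, v(4.3125) = 543325/4096, v(4.5) = 147.625.
T_8 = (Δt/2)·[v(t_0) + 2v(t_1) + ... + 2v(t_{7}) + v(t_8)].
Sum ≈ 144.63208.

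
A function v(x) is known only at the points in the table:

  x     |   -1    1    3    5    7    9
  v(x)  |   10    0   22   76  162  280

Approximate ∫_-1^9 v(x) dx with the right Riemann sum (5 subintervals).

1080

Δx = 2.
Sum = 2·[0 + 22 + 76 + 162 + 280] = 1080.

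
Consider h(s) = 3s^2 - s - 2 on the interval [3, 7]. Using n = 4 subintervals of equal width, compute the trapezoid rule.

290

Δs = (7 − 3)/4 = 1.
h(3) = 22, h(4) = 42, h(5) = 68, h(6) = 100, h(7) = 138.
T_4 = (Δs/2)·[h(s_0) + 2h(s_1) + 2h(s_2) + 2h(s_3) + h(s_4)].
Sum = 290.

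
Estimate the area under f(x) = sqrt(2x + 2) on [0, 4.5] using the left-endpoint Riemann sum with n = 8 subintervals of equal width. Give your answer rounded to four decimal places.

10.6725

Δx = (4.5 − 0)/8 = 0.5625.
Left endpoints: 0, 0.5625, 1.125, 1.6875, 2.25, 2.8125, 3.375, 3.9375.
f(0) ≈ 1.4142, f(0.5625) ≈ 1.7678, f(1.125) ≈ 2.0616, f(1.6875) ≈ 2.3184, f(2.25) ≈ 2.5495, f(2.8125) ≈ 2.7613, f(3.375) ≈ 2.9580, f(3.9375) ≈ 3.1425.
Sum = Δx · [f(0) + f(0.5625) + f(1.125) + ...].
Sum ≈ 10.6725.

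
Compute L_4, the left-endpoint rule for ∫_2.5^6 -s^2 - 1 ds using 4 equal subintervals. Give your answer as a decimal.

-57.72265625

Δs = (6 − 2.5)/4 = 0.875.
Left endpoints: 2.5, 3.375, 4.25, 5.125.
f(2.5) = -7.25, f(3.375) = -12.390625, f(4.25) = -19.0625, f(5.125) = -27.265625.
Sum = Δs · [f(2.5) + f(3.375) + f(4.25) + f(5.125)].
Sum = -57.72265625.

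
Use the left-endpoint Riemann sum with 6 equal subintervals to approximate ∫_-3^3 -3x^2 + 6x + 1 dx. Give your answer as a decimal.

-69

Δx = (3 − (-3))/6 = 1.
Left endpoints: -3, -2, -1, 0, 1, 2.
f(-3) = -44, f(-2) = -23, f(-1) = -8, f(0) = 1, f(1) = 4, f(2) = 1.
Sum = Δx · [f(-3) + f(-2) + f(-1) + ...].
Sum = -69.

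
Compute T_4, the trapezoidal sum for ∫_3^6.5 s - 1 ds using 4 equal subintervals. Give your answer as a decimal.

13.125

Δs = (6.5 − 3)/4 = 0.875.
f(3) = 2, f(3.875) = 2.875, f(4.75) = 3.75, f(5.625) = 4.625, f(6.5) = 5.5.
T_4 = (Δs/2)·[f(s_0) + 2f(s_1) + 2f(s_2) + 2f(s_3) + f(s_4)].
Sum = 13.125.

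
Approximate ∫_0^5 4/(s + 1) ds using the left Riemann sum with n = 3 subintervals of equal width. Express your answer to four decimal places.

10.7051

Δs = (5 − 0)/3 = 5/3.
Left endpoints: 0, 5/3, 10/3.
f(0) = 4, f(5/3) = 1.5, f(10/3) = 12/13.
Sum = Δs · [f(0) + f(5/3) + f(10/3)].
Sum ≈ 10.7051.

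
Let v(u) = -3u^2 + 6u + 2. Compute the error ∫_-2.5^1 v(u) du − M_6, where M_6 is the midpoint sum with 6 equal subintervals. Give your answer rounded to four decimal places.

Exact integral: ∫_-2.5^1 v(u) du = -25.375.
M_6 ≈ -25.077257.
Error ≈ -25.375 − (-25.077257) ≈ -0.2977.

-0.2977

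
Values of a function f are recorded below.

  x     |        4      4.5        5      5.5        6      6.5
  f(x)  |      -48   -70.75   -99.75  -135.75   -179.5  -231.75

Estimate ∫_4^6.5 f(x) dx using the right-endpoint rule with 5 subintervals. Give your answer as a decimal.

Δx = 0.5.
Sum = 0.5·[(-70.75) + (-99.75) + (-135.75) + (-179.5) + (-231.75)] = -358.75.

-358.75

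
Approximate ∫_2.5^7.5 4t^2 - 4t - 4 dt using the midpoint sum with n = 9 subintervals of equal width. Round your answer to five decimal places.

421.15226

Δt = (7.5 − 2.5)/9 = 5/9.
Midpoints: 25/9, 10/3, 35/9, 40/9, 5, 50/9, 55/9, 20/3, 65/9.
f(25/9) = 1276/81, f(10/3) = 244/9, f(35/9) = 3316/81, f(40/9) = 4636/81, f(5) = 76, f(50/9) = 7876/81, f(55/9) = 9796/81, f(20/3) = 1324/9, f(65/9) = 14236/81.
Sum = Δt · [f(25/9) + f(10/3) + f(35/9) + ...].
Sum ≈ 421.15226.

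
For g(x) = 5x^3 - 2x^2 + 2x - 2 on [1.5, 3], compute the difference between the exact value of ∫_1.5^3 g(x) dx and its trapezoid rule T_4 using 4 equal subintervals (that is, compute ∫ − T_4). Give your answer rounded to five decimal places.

-1.11621

Exact integral: ∫_1.5^3 g(x) dx = 82.921875.
T_4 ≈ 84.0380859.
Error ≈ 82.921875 − 84.0380859 ≈ -1.11621.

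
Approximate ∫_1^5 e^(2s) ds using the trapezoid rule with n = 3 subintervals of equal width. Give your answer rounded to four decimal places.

Δs = (5 − 1)/3 = 4/3.
f(1) ≈ 7.3891, f(7/3) ≈ 106.3427, f(11/3) ≈ 1530.4749, f(5) ≈ 22026.4658.
T_3 = (Δs/2)·[f(s_0) + 2f(s_1) + 2f(s_2) + f(s_3)].
Sum ≈ 16871.6600.

16871.6600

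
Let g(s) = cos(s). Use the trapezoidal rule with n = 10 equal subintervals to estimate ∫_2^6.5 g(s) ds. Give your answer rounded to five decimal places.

-0.68242

Δs = (6.5 − 2)/10 = 0.45.
g(2) ≈ -0.41615, g(2.45) ≈ -0.77023, g(2.9) ≈ -0.97096, g(3.35) ≈ -0.97836, g(3.8) ≈ -0.79097, g(4.25) ≈ -0.44609, g(4.7) ≈ -0.01239, g(5.15) ≈ 0.42378, g(5.6) ≈ 0.77557, g(6.05) ≈ 0.97294, g(6.5) ≈ 0.97659.
T_10 = (Δs/2)·[g(s_0) + 2g(s_1) + ... + 2g(s_{9}) + g(s_10)].
Sum ≈ -0.68242.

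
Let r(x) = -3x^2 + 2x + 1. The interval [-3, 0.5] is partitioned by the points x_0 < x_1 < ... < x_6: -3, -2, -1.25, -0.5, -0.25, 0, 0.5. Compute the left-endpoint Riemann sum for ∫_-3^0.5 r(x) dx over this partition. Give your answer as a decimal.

-47.5

Subinterval widths: 1, 0.75, 0.75, 0.25, 0.25, 0.5.
Left endpoints: -3, -2, -1.25, -0.5, -0.25, 0.
r(-3) = -32, r(-2) = -15, r(-1.25) = -6.1875, r(-0.5) = -0.75, r(-0.25) = 0.3125, r(0) = 1.
Sum = Σ Δx_i · r(x_i).
Sum = -47.5.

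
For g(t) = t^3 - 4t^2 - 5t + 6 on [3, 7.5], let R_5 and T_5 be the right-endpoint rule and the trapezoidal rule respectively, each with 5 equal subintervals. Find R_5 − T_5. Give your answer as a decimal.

82.51875

R_5 = 242.7975.
T_5 = 160.27875.
R_5 − T_5 = 82.51875.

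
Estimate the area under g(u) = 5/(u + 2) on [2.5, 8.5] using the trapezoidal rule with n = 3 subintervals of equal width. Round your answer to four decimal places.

Δu = (8.5 − 2.5)/3 = 2.
g(2.5) = 10/9, g(4.5) = 10/13, g(6.5) = 10/17, g(8.5) = 10/21.
T_3 = (Δu/2)·[g(u_0) + 2g(u_1) + 2g(u_2) + g(u_3)].
Sum ≈ 4.3022.

4.3022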